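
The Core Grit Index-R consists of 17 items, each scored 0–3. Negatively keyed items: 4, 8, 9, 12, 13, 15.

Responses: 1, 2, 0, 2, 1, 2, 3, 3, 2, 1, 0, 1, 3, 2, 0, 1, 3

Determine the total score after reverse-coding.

23

Reversing items 4, 8, 9, 12, 13, and 15 with 3 − raw:
Total = 1 + 2 + 0 + (3−2) + 1 + 2 + 3 + (3−3) + (3−2) + 1 + 0 + (3−1) + (3−3) + 2 + (3−0) + 1 + 3
      = 1 + 2 + 0 + 1 + 1 + 2 + 3 + 0 + 1 + 1 + 0 + 2 + 0 + 2 + 3 + 1 + 3 = 23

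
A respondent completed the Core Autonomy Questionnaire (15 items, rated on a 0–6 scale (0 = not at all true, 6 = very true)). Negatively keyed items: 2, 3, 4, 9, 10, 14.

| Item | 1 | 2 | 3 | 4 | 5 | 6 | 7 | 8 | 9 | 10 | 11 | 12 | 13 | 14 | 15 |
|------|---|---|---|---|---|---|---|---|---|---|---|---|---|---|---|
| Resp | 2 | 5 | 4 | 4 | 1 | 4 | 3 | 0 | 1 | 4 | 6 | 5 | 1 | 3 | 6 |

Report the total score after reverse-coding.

Reversing items 2, 3, 4, 9, 10, and 14 with 6 − raw:
Total = 2 + (6−5) + (6−4) + (6−4) + 1 + 4 + 3 + 0 + (6−1) + (6−4) + 6 + 5 + 1 + (6−3) + 6
      = 2 + 1 + 2 + 2 + 1 + 4 + 3 + 0 + 5 + 2 + 6 + 5 + 1 + 3 + 6 = 43

43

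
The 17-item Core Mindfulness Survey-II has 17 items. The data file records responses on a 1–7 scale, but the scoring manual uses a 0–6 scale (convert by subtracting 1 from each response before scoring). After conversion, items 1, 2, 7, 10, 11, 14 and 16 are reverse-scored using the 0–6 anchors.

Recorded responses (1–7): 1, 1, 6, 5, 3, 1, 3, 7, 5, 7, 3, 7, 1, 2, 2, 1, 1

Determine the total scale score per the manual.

59

Convert to 0–6: 0, 0, 5, 4, 2, 0, 2, 6, 4, 6, 2, 6, 0, 1, 1, 0, 0
Reverse-coded (reversed = (0+6) − raw = 6 − raw):
  item 1: 6 − 0 = 6
  item 2: 6 − 0 = 6
  item 7: 6 − 2 = 4
  item 10: 6 − 6 = 0
  item 11: 6 − 2 = 4
  item 14: 6 − 1 = 5
  item 16: 6 − 0 = 6
Scored: 6, 6, 5, 4, 2, 0, 4, 6, 4, 0, 4, 6, 0, 5, 1, 6, 0
Total = 59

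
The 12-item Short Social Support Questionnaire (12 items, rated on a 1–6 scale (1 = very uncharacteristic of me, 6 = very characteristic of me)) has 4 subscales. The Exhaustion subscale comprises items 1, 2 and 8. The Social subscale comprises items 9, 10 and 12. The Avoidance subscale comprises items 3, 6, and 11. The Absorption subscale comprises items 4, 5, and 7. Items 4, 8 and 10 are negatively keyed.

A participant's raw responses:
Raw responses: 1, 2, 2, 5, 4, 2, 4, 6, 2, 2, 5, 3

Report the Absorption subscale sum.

10

Absorption items: 4, 5, 7.
Of these, item 4 is negatively keyed; on a 1–6 scale, reversed = 7 − raw.
  item 4: 7 − 5 = 2
  item 5: 4
  item 7: 4
Sum = 2 + 4 + 4 = 10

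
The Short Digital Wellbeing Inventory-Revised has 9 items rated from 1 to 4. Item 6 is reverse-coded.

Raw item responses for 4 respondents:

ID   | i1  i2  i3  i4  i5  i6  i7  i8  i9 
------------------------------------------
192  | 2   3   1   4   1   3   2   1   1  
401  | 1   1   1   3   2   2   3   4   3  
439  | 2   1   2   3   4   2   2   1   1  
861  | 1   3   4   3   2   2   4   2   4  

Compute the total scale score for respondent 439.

Respondent 439 raw: 2, 1, 2, 3, 4, 2, 2, 1, 1.
Reverse-coded (reversed = (1+4) − raw = 5 − raw):
  item 1: 2
  item 2: 1
  item 3: 2
  item 4: 3
  item 5: 4
  item 6: 5 − 2 = 3
  item 7: 2
  item 8: 1
  item 9: 1
Sum = 2 + 1 + 2 + 3 + 4 + 3 + 2 + 1 + 1 = 19

19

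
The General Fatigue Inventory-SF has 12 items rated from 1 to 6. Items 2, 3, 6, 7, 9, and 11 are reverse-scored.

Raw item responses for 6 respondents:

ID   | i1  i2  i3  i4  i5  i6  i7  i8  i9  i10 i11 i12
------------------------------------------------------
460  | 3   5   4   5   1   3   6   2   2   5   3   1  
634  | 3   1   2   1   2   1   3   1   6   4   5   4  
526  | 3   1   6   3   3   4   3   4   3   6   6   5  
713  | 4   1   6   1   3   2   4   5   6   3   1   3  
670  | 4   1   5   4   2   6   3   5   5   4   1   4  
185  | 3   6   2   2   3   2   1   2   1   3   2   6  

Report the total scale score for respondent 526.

Respondent 526 raw: 3, 1, 6, 3, 3, 4, 3, 4, 3, 6, 6, 5.
Reverse-coded (reverse-coded value = 7 − response):
  item 1: 3
  item 2: 7 − 1 = 6
  item 3: 7 − 6 = 1
  item 4: 3
  item 5: 3
  item 6: 7 − 4 = 3
  item 7: 7 − 3 = 4
  item 8: 4
  item 9: 7 − 3 = 4
  item 10: 6
  item 11: 7 − 6 = 1
  item 12: 5
Sum = 3 + 6 + 1 + 3 + 3 + 3 + 4 + 4 + 4 + 6 + 1 + 5 = 43

43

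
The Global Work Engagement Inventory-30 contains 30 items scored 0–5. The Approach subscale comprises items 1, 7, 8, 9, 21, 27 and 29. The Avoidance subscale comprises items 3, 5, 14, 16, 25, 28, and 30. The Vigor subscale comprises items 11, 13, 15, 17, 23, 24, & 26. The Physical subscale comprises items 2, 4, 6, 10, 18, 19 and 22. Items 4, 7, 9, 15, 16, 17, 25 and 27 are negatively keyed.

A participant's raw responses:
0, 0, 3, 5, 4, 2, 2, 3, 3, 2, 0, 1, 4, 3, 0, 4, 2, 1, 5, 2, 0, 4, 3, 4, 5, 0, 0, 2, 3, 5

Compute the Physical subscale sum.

Physical items: 2, 4, 6, 10, 18, 19, 22.
Of these, item 4 is negatively keyed; reverse-coded value = 5 − response.
  item 2: 0
  item 4: 5 − 5 = 0
  item 6: 2
  item 10: 2
  item 18: 1
  item 19: 5
  item 22: 4
Sum = 0 + 0 + 2 + 2 + 1 + 5 + 4 = 14

14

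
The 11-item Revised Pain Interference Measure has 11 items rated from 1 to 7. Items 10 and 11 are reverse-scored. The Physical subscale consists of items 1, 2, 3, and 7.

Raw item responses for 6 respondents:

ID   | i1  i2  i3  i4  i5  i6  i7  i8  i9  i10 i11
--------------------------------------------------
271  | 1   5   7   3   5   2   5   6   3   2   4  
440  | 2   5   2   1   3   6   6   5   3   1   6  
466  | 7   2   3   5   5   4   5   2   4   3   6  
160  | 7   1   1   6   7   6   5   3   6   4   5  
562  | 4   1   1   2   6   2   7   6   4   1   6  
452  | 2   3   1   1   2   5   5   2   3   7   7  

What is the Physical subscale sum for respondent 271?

Respondent 271 raw: 1, 5, 7, 3, 5, 2, 5, 6, 3, 2, 4.
Physical items: 1, 2, 3, 7.
Reverse-coded (on a 1–7 scale, reversed = 8 − raw):
  item 1: 1
  item 2: 5
  item 3: 7
  item 7: 5
Sum = 1 + 5 + 7 + 5 = 18

18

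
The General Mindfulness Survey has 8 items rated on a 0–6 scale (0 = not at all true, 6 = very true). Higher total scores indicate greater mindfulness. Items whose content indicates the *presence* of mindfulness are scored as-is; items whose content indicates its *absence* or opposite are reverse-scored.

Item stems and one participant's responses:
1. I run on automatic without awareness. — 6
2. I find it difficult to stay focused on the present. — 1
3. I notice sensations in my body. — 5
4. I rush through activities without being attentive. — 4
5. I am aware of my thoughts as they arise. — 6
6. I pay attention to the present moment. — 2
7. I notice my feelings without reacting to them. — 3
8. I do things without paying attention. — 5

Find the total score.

Items 1, 2, 4, 8 describe the absence/opposite of mindfulness → reverse-score.
reversed = (0+6) − raw = 6 − raw.
  item 1: 6 − 6 = 0
  item 2: 6 − 1 = 5
  item 3: 5
  item 4: 6 − 4 = 2
  item 5: 6
  item 6: 2
  item 7: 3
  item 8: 6 − 5 = 1
Total = 0 + 5 + 5 + 2 + 6 + 2 + 3 + 1 = 24

24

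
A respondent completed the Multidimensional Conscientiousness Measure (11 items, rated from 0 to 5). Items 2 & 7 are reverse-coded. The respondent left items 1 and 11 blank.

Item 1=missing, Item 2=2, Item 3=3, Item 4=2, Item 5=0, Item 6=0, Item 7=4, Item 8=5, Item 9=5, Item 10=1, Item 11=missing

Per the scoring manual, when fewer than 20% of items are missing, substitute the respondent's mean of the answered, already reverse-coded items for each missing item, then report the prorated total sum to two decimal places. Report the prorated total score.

24.44

Reverse-coded (reversed = (0+5) − raw = 5 − raw):
  item 2: 5 − 2 = 3
  item 7: 5 − 4 = 1
Completed scored items (9 of 11): 3, 3, 2, 0, 0, 1, 5, 5, 1; sum = 20.
Person mean = 20 / 9 ≈ 2.2222
Prorated total = (20 / 9) × 11 = 24.44 (to 2 dp)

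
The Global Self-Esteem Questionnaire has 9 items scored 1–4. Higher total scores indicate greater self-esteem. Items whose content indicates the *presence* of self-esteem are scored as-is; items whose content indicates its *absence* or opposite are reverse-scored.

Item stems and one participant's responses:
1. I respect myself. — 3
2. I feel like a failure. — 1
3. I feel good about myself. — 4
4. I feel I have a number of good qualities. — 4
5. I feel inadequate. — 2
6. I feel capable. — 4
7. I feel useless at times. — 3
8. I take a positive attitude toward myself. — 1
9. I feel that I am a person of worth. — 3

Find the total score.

28

Items 2, 5, 7 describe the absence/opposite of self-esteem → reverse-score.
on a 1–4 scale, reversed = 5 − raw.
  item 1: 3
  item 2: 5 − 1 = 4
  item 3: 4
  item 4: 4
  item 5: 5 − 2 = 3
  item 6: 4
  item 7: 5 − 3 = 2
  item 8: 1
  item 9: 3
Total = 3 + 4 + 4 + 4 + 3 + 4 + 2 + 1 + 3 = 28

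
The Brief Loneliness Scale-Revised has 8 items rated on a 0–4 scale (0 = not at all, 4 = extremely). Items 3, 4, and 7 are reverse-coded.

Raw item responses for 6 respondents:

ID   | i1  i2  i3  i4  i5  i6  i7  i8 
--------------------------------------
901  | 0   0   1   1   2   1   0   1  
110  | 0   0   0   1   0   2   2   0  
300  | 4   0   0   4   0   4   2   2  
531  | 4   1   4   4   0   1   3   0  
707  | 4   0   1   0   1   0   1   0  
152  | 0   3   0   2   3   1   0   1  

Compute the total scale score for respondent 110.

11

Respondent 110 raw: 0, 0, 0, 1, 0, 2, 2, 0.
Reverse-coded (reversed = (0+4) − raw = 4 − raw):
  item 1: 0
  item 2: 0
  item 3: 4 − 0 = 4
  item 4: 4 − 1 = 3
  item 5: 0
  item 6: 2
  item 7: 4 − 2 = 2
  item 8: 0
Sum = 0 + 0 + 4 + 3 + 0 + 2 + 2 + 0 = 11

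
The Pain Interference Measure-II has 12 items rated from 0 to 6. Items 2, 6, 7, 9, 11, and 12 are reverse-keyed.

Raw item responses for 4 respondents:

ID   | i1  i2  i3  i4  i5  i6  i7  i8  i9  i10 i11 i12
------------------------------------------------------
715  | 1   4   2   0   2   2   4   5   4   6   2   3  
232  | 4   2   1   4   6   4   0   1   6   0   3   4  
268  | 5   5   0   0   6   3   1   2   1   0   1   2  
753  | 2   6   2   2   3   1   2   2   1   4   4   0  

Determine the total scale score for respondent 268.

36

Respondent 268 raw: 5, 5, 0, 0, 6, 3, 1, 2, 1, 0, 1, 2.
Reverse-coded (reversed = (0+6) − raw = 6 − raw):
  item 1: 5
  item 2: 6 − 5 = 1
  item 3: 0
  item 4: 0
  item 5: 6
  item 6: 6 − 3 = 3
  item 7: 6 − 1 = 5
  item 8: 2
  item 9: 6 − 1 = 5
  item 10: 0
  item 11: 6 − 1 = 5
  item 12: 6 − 2 = 4
Sum = 5 + 1 + 0 + 0 + 6 + 3 + 5 + 2 + 5 + 0 + 5 + 4 = 36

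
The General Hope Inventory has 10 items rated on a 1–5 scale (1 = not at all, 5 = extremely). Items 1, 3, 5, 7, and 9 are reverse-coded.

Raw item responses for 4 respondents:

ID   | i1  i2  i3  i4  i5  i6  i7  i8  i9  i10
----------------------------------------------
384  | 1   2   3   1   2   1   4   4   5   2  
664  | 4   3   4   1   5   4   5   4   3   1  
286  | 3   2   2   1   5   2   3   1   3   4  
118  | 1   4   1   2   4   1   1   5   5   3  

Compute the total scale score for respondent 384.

Respondent 384 raw: 1, 2, 3, 1, 2, 1, 4, 4, 5, 2.
Reverse-coded (on a 1–5 scale, reversed = 6 − raw):
  item 1: 6 − 1 = 5
  item 2: 2
  item 3: 6 − 3 = 3
  item 4: 1
  item 5: 6 − 2 = 4
  item 6: 1
  item 7: 6 − 4 = 2
  item 8: 4
  item 9: 6 − 5 = 1
  item 10: 2
Sum = 5 + 2 + 3 + 1 + 4 + 1 + 2 + 4 + 1 + 2 = 25

25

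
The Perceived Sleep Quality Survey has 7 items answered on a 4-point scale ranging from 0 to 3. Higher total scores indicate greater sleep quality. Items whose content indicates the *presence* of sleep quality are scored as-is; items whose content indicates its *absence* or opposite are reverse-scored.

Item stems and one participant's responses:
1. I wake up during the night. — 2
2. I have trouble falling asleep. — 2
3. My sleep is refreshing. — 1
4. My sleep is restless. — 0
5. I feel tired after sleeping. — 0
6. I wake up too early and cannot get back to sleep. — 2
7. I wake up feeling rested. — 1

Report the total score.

Items 1, 2, 4, 5, 6 describe the absence/opposite of sleep quality → reverse-score.
reversed = (0+3) − raw = 3 − raw.
  item 1: 3 − 2 = 1
  item 2: 3 − 2 = 1
  item 3: 1
  item 4: 3 − 0 = 3
  item 5: 3 − 0 = 3
  item 6: 3 − 2 = 1
  item 7: 1
Total = 1 + 1 + 1 + 3 + 3 + 1 + 1 = 11

11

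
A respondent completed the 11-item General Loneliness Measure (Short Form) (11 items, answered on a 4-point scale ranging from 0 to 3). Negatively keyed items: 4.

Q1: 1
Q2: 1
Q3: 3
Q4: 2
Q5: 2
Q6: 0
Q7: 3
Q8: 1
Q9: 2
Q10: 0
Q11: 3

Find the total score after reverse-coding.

Negatively keyed items use 3 − raw:
  item 4: 3 − 2 = 1
Scored items: 1, 1, 3, 1, 2, 0, 3, 1, 2, 0, 3
Total = 1 + 1 + 3 + 1 + 2 + 0 + 3 + 1 + 2 + 0 + 3 = 17

17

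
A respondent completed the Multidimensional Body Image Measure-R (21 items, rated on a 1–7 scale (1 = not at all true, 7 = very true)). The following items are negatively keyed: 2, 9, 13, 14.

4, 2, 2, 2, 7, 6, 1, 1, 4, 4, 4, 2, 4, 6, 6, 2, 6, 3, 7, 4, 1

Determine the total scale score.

Raw sum = 78. Negatively keyed items: 2, 9, 13, 14; their raw sum = 16.
Each reversal replaces raw with 8 − raw, changing the total by 8 − 2·raw per item.
Total = 78 + 4·8 − 2·16 = 78 + 32 − 32 = 78

78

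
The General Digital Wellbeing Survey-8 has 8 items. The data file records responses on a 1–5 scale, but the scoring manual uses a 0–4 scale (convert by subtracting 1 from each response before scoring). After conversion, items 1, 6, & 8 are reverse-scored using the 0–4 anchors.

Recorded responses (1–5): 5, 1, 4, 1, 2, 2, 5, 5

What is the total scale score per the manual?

Convert to 0–4: 4, 0, 3, 0, 1, 1, 4, 4
Reverse-coded (on a 0–4 scale, reversed = 4 − raw):
  item 1: 4 − 4 = 0
  item 6: 4 − 1 = 3
  item 8: 4 − 4 = 0
Scored: 0, 0, 3, 0, 1, 3, 4, 0
Total = 11

11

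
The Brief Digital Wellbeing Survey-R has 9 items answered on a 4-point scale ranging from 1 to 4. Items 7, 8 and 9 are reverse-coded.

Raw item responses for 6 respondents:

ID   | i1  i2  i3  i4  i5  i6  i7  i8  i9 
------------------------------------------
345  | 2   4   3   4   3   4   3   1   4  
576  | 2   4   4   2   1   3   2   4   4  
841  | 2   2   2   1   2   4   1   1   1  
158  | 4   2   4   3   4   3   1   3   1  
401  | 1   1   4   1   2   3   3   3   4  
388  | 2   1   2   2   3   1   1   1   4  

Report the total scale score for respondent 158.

Respondent 158 raw: 4, 2, 4, 3, 4, 3, 1, 3, 1.
Reverse-coded (reverse-coded value = 5 − response):
  item 1: 4
  item 2: 2
  item 3: 4
  item 4: 3
  item 5: 4
  item 6: 3
  item 7: 5 − 1 = 4
  item 8: 5 − 3 = 2
  item 9: 5 − 1 = 4
Sum = 4 + 2 + 4 + 3 + 4 + 3 + 4 + 2 + 4 = 30

30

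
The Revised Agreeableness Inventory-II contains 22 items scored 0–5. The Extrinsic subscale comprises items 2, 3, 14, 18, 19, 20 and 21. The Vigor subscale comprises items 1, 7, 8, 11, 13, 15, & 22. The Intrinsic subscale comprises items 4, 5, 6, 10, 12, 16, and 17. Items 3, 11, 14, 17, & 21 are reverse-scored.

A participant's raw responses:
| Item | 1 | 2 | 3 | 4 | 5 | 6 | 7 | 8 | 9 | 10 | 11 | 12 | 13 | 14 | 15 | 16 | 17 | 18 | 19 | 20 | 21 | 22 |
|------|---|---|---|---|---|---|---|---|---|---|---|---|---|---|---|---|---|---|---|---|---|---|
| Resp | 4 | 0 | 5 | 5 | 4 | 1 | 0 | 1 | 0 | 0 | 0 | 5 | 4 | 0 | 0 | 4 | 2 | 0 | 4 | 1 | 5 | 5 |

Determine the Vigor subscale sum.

Vigor items: 1, 7, 8, 11, 13, 15, 22.
Of these, item 11 is reverse-scored; on a 0–5 scale, reversed = 5 − raw.
  item 1: 4
  item 7: 0
  item 8: 1
  item 11: 5 − 0 = 5
  item 13: 4
  item 15: 0
  item 22: 5
Sum = 4 + 0 + 1 + 5 + 4 + 0 + 5 = 19

19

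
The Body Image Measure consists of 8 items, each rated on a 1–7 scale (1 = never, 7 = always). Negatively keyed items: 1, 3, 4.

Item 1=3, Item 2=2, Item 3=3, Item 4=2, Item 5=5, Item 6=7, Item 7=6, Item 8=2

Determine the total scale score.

38

Raw sum = 30. Negatively keyed items: 1, 3, 4; their raw sum = 8.
Each reversal replaces raw with 8 − raw, changing the total by 8 − 2·raw per item.
Total = 30 + 3·8 − 2·8 = 30 + 24 − 16 = 38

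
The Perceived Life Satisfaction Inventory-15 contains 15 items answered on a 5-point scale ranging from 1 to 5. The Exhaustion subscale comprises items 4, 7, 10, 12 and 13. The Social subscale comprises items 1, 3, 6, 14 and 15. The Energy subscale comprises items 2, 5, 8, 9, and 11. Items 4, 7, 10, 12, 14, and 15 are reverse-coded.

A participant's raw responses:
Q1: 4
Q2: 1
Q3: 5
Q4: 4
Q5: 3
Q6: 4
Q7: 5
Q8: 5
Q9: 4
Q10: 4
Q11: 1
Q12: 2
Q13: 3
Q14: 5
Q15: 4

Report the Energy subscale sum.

Energy items: 2, 5, 8, 9, 11.
  item 2: 1
  item 5: 3
  item 8: 5
  item 9: 4
  item 11: 1
Sum = 1 + 3 + 5 + 4 + 1 = 14

14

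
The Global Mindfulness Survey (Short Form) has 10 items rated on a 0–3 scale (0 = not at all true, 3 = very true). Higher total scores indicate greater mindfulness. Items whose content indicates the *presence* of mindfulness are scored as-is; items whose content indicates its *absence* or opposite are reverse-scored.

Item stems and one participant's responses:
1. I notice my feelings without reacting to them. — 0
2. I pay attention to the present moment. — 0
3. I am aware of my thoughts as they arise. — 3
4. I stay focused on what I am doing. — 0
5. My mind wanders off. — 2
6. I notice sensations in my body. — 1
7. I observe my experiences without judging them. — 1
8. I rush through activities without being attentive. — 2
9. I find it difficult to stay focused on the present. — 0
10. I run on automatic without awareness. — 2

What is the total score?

Items 5, 8, 9, 10 describe the absence/opposite of mindfulness → reverse-score.
reversed = (0+3) − raw = 3 − raw.
  item 1: 0
  item 2: 0
  item 3: 3
  item 4: 0
  item 5: 3 − 2 = 1
  item 6: 1
  item 7: 1
  item 8: 3 − 2 = 1
  item 9: 3 − 0 = 3
  item 10: 3 − 2 = 1
Total = 0 + 0 + 3 + 0 + 1 + 1 + 1 + 1 + 3 + 1 = 11

11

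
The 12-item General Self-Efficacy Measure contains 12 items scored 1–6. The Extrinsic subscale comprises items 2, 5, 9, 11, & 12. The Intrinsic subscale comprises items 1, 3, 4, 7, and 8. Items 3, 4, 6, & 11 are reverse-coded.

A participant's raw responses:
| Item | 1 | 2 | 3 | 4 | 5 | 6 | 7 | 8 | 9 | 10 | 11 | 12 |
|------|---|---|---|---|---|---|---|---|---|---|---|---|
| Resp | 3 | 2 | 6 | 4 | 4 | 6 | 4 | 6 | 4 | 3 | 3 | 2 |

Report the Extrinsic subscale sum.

Extrinsic items: 2, 5, 9, 11, 12.
Of these, item 11 is reverse-coded; reverse-coded value = 7 − response.
  item 2: 2
  item 5: 4
  item 9: 4
  item 11: 7 − 3 = 4
  item 12: 2
Sum = 2 + 4 + 4 + 4 + 2 = 16

16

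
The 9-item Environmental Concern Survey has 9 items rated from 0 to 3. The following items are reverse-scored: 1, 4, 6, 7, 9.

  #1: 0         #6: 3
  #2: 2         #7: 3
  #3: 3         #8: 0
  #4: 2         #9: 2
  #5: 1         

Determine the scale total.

Reverse-coded items (on a 0–3 scale, reversed = 3 − raw):
  item 1: 3 − 0 = 3
  item 4: 3 − 2 = 1
  item 6: 3 − 3 = 0
  item 7: 3 − 3 = 0
  item 9: 3 − 2 = 1
Scored responses: 3, 2, 3, 1, 1, 0, 0, 0, 1
Total = 3 + 2 + 3 + 1 + 1 + 0 + 0 + 0 + 1 = 11

11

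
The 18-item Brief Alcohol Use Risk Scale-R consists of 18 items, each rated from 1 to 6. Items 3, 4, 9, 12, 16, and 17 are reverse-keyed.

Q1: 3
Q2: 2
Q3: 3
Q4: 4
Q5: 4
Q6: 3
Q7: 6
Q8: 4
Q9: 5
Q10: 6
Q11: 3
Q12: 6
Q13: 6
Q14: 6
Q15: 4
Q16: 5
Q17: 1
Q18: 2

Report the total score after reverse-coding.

Reversing items 3, 4, 9, 12, 16, & 17 with 7 − raw:
Total = 3 + 2 + (7−3) + (7−4) + 4 + 3 + 6 + 4 + (7−5) + 6 + 3 + (7−6) + 6 + 6 + 4 + (7−5) + (7−1) + 2
      = 3 + 2 + 4 + 3 + 4 + 3 + 6 + 4 + 2 + 6 + 3 + 1 + 6 + 6 + 4 + 2 + 6 + 2 = 67

67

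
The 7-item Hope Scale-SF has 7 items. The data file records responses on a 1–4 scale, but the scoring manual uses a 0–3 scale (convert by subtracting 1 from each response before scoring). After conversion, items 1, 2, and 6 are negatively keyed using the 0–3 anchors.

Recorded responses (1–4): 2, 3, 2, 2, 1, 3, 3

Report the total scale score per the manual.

Convert to 0–3: 1, 2, 1, 1, 0, 2, 2
Reverse-coded (reverse-coded value = 3 − response):
  item 1: 3 − 1 = 2
  item 2: 3 − 2 = 1
  item 6: 3 − 2 = 1
Scored: 2, 1, 1, 1, 0, 1, 2
Total = 8

8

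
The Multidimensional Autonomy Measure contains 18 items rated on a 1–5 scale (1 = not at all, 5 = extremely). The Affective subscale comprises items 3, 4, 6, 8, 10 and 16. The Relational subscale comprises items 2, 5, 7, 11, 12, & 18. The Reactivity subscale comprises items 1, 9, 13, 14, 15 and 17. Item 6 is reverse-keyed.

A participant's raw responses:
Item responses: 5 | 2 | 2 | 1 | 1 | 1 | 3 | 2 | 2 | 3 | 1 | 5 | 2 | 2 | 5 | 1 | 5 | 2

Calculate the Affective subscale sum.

Affective items: 3, 4, 6, 8, 10, 16.
Of these, item 6 is reverse-keyed; on a 1–5 scale, reversed = 6 − raw.
  item 3: 2
  item 4: 1
  item 6: 6 − 1 = 5
  item 8: 2
  item 10: 3
  item 16: 1
Sum = 2 + 1 + 5 + 2 + 3 + 1 = 14

14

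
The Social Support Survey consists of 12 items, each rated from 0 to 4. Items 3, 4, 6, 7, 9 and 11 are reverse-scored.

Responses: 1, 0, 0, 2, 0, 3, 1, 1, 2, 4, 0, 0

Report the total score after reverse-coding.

22

Reversing items 3, 4, 6, 7, 9, & 11 with 4 − raw:
Total = 1 + 0 + (4−0) + (4−2) + 0 + (4−3) + (4−1) + 1 + (4−2) + 4 + (4−0) + 0
      = 1 + 0 + 4 + 2 + 0 + 1 + 3 + 1 + 2 + 4 + 4 + 0 = 22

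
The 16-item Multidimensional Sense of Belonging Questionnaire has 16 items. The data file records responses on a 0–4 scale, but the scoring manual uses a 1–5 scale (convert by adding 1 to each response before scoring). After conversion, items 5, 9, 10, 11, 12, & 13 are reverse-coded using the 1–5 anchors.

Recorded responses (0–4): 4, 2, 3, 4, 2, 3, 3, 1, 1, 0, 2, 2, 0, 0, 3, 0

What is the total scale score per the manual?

Convert to 1–5: 5, 3, 4, 5, 3, 4, 4, 2, 2, 1, 3, 3, 1, 1, 4, 1
Reverse-coded (reverse-coded value = 6 − response):
  item 5: 6 − 3 = 3
  item 9: 6 − 2 = 4
  item 10: 6 − 1 = 5
  item 11: 6 − 3 = 3
  item 12: 6 − 3 = 3
  item 13: 6 − 1 = 5
Scored: 5, 3, 4, 5, 3, 4, 4, 2, 4, 5, 3, 3, 5, 1, 4, 1
Total = 56

56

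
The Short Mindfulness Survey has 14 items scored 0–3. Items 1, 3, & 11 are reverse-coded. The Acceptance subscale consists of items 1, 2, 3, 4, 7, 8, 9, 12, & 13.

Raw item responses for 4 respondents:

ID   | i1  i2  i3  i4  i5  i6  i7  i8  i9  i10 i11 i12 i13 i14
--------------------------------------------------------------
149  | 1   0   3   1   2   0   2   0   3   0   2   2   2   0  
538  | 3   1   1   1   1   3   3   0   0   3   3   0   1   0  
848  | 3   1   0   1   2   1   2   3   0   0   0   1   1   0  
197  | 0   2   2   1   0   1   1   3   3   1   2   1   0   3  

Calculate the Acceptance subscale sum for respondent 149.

Respondent 149 raw: 1, 0, 3, 1, 2, 0, 2, 0, 3, 0, 2, 2, 2, 0.
Acceptance items: 1, 2, 3, 4, 7, 8, 9, 12, 13.
Reverse-coded (reversed = (0+3) − raw = 3 − raw):
  item 1: 3 − 1 = 2
  item 2: 0
  item 3: 3 − 3 = 0
  item 4: 1
  item 7: 2
  item 8: 0
  item 9: 3
  item 12: 2
  item 13: 2
Sum = 2 + 0 + 0 + 1 + 2 + 0 + 3 + 2 + 2 = 12

12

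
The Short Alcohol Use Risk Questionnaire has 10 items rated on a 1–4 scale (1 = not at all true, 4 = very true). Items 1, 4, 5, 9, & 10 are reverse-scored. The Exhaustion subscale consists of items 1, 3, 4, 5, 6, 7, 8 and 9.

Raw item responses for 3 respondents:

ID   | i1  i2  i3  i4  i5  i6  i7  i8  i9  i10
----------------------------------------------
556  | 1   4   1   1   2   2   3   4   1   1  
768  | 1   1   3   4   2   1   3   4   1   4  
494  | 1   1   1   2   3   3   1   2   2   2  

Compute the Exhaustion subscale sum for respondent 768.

23

Respondent 768 raw: 1, 1, 3, 4, 2, 1, 3, 4, 1, 4.
Exhaustion items: 1, 3, 4, 5, 6, 7, 8, 9.
Reverse-coded (reverse-coded value = 5 − response):
  item 1: 5 − 1 = 4
  item 3: 3
  item 4: 5 − 4 = 1
  item 5: 5 − 2 = 3
  item 6: 1
  item 7: 3
  item 8: 4
  item 9: 5 − 1 = 4
Sum = 4 + 3 + 1 + 3 + 1 + 3 + 4 + 4 = 23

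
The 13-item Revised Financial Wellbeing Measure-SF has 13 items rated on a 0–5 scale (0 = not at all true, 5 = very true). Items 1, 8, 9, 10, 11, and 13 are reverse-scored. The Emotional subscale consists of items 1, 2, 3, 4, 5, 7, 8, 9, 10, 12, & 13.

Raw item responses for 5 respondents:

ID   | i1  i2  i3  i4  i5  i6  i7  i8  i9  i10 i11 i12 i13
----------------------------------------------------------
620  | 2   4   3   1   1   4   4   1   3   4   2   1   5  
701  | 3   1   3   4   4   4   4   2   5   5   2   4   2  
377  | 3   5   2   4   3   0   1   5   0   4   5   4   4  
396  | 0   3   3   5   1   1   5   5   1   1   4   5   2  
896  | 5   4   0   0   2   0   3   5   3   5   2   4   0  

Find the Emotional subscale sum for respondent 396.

Respondent 396 raw: 0, 3, 3, 5, 1, 1, 5, 5, 1, 1, 4, 5, 2.
Emotional items: 1, 2, 3, 4, 5, 7, 8, 9, 10, 12, 13.
Reverse-coded (reversed = (0+5) − raw = 5 − raw):
  item 1: 5 − 0 = 5
  item 2: 3
  item 3: 3
  item 4: 5
  item 5: 1
  item 7: 5
  item 8: 5 − 5 = 0
  item 9: 5 − 1 = 4
  item 10: 5 − 1 = 4
  item 12: 5
  item 13: 5 − 2 = 3
Sum = 5 + 3 + 3 + 5 + 1 + 5 + 0 + 4 + 4 + 5 + 3 = 38

38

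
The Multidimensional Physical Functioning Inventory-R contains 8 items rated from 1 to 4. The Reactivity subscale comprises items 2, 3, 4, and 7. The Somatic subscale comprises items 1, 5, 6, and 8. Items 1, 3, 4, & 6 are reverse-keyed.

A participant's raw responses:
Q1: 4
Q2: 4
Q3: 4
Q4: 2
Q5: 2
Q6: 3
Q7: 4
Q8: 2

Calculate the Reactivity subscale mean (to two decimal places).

Reactivity items: 2, 3, 4, 7.
Of these, items 3 and 4 are reverse-keyed; reversed = (1+4) − raw = 5 − raw.
  item 2: 4
  item 3: 5 − 4 = 1
  item 4: 5 − 2 = 3
  item 7: 4
Sum = 4 + 1 + 3 + 4 = 12
Mean = 12 / 4 = 3.00

3.00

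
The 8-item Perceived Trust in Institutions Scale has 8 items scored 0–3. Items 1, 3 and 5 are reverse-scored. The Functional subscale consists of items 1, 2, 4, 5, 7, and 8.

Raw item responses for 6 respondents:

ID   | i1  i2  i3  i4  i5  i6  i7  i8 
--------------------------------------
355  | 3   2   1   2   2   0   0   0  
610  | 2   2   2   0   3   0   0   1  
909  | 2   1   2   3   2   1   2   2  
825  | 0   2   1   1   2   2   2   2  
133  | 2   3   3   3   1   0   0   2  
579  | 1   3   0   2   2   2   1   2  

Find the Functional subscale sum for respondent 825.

Respondent 825 raw: 0, 2, 1, 1, 2, 2, 2, 2.
Functional items: 1, 2, 4, 5, 7, 8.
Reverse-coded (reversed = (0+3) − raw = 3 − raw):
  item 1: 3 − 0 = 3
  item 2: 2
  item 4: 1
  item 5: 3 − 2 = 1
  item 7: 2
  item 8: 2
Sum = 3 + 2 + 1 + 1 + 2 + 2 = 11

11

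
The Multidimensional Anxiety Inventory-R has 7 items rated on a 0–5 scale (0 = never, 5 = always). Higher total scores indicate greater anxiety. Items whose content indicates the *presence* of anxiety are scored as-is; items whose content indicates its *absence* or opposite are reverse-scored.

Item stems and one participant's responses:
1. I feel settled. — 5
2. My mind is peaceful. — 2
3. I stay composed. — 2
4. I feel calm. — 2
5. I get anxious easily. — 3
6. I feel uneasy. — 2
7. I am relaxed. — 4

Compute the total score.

15

Items 1, 2, 3, 4, 7 describe the absence/opposite of anxiety → reverse-score.
reverse-coded value = 5 − response.
  item 1: 5 − 5 = 0
  item 2: 5 − 2 = 3
  item 3: 5 − 2 = 3
  item 4: 5 − 2 = 3
  item 5: 3
  item 6: 2
  item 7: 5 − 4 = 1
Total = 0 + 3 + 3 + 3 + 3 + 2 + 1 = 15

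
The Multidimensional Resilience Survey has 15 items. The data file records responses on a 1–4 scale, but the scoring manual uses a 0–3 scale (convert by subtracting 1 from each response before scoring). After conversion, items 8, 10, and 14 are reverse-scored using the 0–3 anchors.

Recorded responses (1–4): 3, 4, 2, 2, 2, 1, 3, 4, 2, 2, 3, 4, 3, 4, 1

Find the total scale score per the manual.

Convert to 0–3: 2, 3, 1, 1, 1, 0, 2, 3, 1, 1, 2, 3, 2, 3, 0
Reverse-coded (reversed = (0+3) − raw = 3 − raw):
  item 8: 3 − 3 = 0
  item 10: 3 − 1 = 2
  item 14: 3 − 3 = 0
Scored: 2, 3, 1, 1, 1, 0, 2, 0, 1, 2, 2, 3, 2, 0, 0
Total = 20

20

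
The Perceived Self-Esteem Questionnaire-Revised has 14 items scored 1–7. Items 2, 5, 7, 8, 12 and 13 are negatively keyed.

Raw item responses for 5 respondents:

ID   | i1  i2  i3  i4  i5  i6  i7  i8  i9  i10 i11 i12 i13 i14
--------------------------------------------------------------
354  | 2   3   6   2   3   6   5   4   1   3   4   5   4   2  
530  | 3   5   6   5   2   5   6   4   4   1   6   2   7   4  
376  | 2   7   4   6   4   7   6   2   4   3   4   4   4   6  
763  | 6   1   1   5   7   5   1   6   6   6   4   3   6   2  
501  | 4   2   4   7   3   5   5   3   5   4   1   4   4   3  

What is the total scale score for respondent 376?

Respondent 376 raw: 2, 7, 4, 6, 4, 7, 6, 2, 4, 3, 4, 4, 4, 6.
Reverse-coded (reverse-coded value = 8 − response):
  item 1: 2
  item 2: 8 − 7 = 1
  item 3: 4
  item 4: 6
  item 5: 8 − 4 = 4
  item 6: 7
  item 7: 8 − 6 = 2
  item 8: 8 − 2 = 6
  item 9: 4
  item 10: 3
  item 11: 4
  item 12: 8 − 4 = 4
  item 13: 8 − 4 = 4
  item 14: 6
Sum = 2 + 1 + 4 + 6 + 4 + 7 + 2 + 6 + 4 + 3 + 4 + 4 + 4 + 6 = 57

57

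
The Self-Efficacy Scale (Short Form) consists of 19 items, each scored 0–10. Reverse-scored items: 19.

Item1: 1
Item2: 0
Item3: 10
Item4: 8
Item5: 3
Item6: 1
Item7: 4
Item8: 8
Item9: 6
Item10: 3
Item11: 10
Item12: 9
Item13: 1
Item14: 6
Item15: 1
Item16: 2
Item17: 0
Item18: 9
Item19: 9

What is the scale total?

83

Raw sum = 91. Reverse-scored items: 19; their raw sum = 9.
Each reversal replaces raw with 10 − raw, changing the total by 10 − 2·raw per item.
Total = 91 + 1·10 − 2·9 = 91 + 10 − 18 = 83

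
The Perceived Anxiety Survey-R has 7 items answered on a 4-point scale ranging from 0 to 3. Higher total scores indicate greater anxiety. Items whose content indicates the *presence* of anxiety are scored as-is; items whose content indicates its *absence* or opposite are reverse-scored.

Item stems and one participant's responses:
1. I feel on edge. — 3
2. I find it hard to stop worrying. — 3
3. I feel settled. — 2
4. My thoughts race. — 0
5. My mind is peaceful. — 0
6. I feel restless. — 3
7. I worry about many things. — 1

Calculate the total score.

Items 3, 5 describe the absence/opposite of anxiety → reverse-score.
on a 0–3 scale, reversed = 3 − raw.
  item 1: 3
  item 2: 3
  item 3: 3 − 2 = 1
  item 4: 0
  item 5: 3 − 0 = 3
  item 6: 3
  item 7: 1
Total = 3 + 3 + 1 + 0 + 3 + 3 + 1 = 14

14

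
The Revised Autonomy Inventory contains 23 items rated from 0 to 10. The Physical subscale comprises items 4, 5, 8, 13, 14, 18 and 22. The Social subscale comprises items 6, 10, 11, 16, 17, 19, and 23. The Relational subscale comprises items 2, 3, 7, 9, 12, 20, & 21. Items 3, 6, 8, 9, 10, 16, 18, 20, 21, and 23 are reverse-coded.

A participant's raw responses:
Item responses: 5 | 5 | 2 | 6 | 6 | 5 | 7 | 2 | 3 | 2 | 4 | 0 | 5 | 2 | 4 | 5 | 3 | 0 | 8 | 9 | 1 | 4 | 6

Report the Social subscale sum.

37

Social items: 6, 10, 11, 16, 17, 19, 23.
Of these, items 6, 10, 16, and 23 are reverse-coded; on a 0–10 scale, reversed = 10 − raw.
  item 6: 10 − 5 = 5
  item 10: 10 − 2 = 8
  item 11: 4
  item 16: 10 − 5 = 5
  item 17: 3
  item 19: 8
  item 23: 10 − 6 = 4
Sum = 5 + 8 + 4 + 5 + 3 + 8 + 4 = 37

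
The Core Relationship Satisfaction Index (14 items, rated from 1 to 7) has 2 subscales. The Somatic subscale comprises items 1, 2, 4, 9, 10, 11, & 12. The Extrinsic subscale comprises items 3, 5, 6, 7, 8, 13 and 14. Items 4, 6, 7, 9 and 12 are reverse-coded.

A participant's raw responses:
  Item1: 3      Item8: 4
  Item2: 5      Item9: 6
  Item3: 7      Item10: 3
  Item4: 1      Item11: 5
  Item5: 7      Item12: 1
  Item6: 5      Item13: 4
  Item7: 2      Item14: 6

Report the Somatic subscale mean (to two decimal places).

4.57

Somatic items: 1, 2, 4, 9, 10, 11, 12.
Of these, items 4, 9, and 12 are reverse-coded; reverse-coded value = 8 − response.
  item 1: 3
  item 2: 5
  item 4: 8 − 1 = 7
  item 9: 8 − 6 = 2
  item 10: 3
  item 11: 5
  item 12: 8 − 1 = 7
Sum = 3 + 5 + 7 + 2 + 3 + 5 + 7 = 32
Mean = 32 / 7 = 4.57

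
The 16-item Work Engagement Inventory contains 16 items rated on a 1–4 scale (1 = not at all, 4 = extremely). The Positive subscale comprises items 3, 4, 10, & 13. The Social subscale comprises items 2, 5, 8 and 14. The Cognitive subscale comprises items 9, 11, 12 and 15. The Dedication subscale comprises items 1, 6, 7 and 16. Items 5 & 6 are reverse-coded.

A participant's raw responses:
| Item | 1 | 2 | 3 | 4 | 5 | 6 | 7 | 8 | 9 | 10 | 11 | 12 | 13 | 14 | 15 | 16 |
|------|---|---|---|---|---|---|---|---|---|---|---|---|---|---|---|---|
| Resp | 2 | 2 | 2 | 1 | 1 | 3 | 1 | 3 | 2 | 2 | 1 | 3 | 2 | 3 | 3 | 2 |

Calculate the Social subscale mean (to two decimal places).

3.00

Social items: 2, 5, 8, 14.
Of these, item 5 is reverse-coded; reverse-coded value = 5 − response.
  item 2: 2
  item 5: 5 − 1 = 4
  item 8: 3
  item 14: 3
Sum = 2 + 4 + 3 + 3 = 12
Mean = 12 / 4 = 3.00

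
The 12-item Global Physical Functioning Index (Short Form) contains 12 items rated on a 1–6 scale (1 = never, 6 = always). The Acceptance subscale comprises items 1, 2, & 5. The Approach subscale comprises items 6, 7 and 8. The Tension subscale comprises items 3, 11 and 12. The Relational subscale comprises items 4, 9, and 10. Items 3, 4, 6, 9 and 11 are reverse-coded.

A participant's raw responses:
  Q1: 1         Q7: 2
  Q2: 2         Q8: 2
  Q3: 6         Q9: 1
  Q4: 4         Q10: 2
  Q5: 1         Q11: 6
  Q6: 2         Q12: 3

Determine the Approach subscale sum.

9

Approach items: 6, 7, 8.
Of these, item 6 is reverse-coded; reverse-coded value = 7 − response.
  item 6: 7 − 2 = 5
  item 7: 2
  item 8: 2
Sum = 5 + 2 + 2 = 9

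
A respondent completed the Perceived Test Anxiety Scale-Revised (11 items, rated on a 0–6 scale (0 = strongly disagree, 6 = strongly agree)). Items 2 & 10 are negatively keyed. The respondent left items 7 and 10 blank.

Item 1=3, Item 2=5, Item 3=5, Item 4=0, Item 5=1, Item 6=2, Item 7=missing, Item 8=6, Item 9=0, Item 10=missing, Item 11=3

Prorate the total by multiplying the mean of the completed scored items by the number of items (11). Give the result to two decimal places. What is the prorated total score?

25.67

Reverse-coded (reversed = (0+6) − raw = 6 − raw):
  item 2: 6 − 5 = 1
Completed scored items (9 of 11): 3, 1, 5, 0, 1, 2, 6, 0, 3; sum = 21.
Person mean = 21 / 9 ≈ 2.3333
Prorated total = (21 / 9) × 11 = 25.67 (to 2 dp)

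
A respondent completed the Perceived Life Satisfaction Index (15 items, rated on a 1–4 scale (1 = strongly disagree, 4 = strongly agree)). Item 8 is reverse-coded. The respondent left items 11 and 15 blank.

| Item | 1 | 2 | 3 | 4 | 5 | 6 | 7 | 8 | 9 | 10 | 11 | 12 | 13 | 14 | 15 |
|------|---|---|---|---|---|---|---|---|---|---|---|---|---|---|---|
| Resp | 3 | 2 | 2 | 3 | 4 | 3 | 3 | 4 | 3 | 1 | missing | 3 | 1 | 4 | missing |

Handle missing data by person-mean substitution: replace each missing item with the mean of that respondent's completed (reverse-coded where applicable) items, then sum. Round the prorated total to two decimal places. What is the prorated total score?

Reverse-coded (reverse-coded value = 5 − response):
  item 8: 5 − 4 = 1
Completed scored items (13 of 15): 3, 2, 2, 3, 4, 3, 3, 1, 3, 1, 3, 1, 4; sum = 33.
Person mean = 33 / 13 ≈ 2.5385
Prorated total = (33 / 13) × 15 = 38.08 (to 2 dp)

38.08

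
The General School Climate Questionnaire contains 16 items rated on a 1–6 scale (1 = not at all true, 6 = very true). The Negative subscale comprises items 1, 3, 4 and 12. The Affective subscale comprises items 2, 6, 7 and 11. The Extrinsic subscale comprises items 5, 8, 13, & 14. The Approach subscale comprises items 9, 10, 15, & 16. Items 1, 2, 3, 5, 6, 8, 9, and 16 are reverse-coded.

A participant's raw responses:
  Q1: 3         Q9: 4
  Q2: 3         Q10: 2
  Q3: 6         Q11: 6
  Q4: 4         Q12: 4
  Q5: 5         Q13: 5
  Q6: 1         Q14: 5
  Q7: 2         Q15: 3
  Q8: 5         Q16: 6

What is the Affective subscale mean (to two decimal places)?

4.50

Affective items: 2, 6, 7, 11.
Of these, items 2 & 6 are reverse-coded; on a 1–6 scale, reversed = 7 − raw.
  item 2: 7 − 3 = 4
  item 6: 7 − 1 = 6
  item 7: 2
  item 11: 6
Sum = 4 + 6 + 2 + 6 = 18
Mean = 18 / 4 = 4.50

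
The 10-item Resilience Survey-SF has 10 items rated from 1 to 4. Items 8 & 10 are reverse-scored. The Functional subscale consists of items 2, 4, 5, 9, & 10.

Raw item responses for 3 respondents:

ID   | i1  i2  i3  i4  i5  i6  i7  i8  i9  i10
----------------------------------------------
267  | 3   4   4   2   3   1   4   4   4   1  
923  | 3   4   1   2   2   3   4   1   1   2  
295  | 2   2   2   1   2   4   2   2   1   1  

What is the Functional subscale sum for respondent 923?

Respondent 923 raw: 3, 4, 1, 2, 2, 3, 4, 1, 1, 2.
Functional items: 2, 4, 5, 9, 10.
Reverse-coded (reversed = (1+4) − raw = 5 − raw):
  item 2: 4
  item 4: 2
  item 5: 2
  item 9: 1
  item 10: 5 − 2 = 3
Sum = 4 + 2 + 2 + 1 + 3 = 12

12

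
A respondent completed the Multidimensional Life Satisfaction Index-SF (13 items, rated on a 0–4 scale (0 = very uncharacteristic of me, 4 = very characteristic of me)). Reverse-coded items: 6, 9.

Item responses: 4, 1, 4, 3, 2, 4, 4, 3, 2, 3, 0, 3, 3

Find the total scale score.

32

Reversing items 6 & 9 with 4 − raw:
Total = 4 + 1 + 4 + 3 + 2 + (4−4) + 4 + 3 + (4−2) + 3 + 0 + 3 + 3
      = 4 + 1 + 4 + 3 + 2 + 0 + 4 + 3 + 2 + 3 + 0 + 3 + 3 = 32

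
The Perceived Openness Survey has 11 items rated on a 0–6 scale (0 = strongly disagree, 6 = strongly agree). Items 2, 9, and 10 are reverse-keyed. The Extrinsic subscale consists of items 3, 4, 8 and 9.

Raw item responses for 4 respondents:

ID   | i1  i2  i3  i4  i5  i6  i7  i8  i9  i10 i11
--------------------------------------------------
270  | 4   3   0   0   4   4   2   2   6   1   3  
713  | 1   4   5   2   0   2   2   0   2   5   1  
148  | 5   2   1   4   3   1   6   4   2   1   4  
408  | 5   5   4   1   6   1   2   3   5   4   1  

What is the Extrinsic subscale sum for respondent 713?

Respondent 713 raw: 1, 4, 5, 2, 0, 2, 2, 0, 2, 5, 1.
Extrinsic items: 3, 4, 8, 9.
Reverse-coded (on a 0–6 scale, reversed = 6 − raw):
  item 3: 5
  item 4: 2
  item 8: 0
  item 9: 6 − 2 = 4
Sum = 5 + 2 + 0 + 4 = 11

11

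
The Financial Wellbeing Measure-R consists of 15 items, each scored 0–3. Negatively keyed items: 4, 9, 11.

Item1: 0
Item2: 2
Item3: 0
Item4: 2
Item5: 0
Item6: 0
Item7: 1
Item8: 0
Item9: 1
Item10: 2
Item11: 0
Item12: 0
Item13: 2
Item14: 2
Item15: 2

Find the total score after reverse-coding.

Reverse-coded items (on a 0–3 scale, reversed = 3 − raw):
  item 4: 3 − 2 = 1
  item 9: 3 − 1 = 2
  item 11: 3 − 0 = 3
Scored items: 0, 2, 0, 1, 0, 0, 1, 0, 2, 2, 3, 0, 2, 2, 2
Total = 0 + 2 + 0 + 1 + 0 + 0 + 1 + 0 + 2 + 2 + 3 + 0 + 2 + 2 + 2 = 17

17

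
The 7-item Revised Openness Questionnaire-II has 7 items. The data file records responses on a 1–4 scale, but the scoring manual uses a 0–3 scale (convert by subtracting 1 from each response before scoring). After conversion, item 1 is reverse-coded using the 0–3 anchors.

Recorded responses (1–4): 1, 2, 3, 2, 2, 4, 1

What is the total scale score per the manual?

Convert to 0–3: 0, 1, 2, 1, 1, 3, 0
Reverse-coded (reverse-coded value = 3 − response):
  item 1: 3 − 0 = 3
Scored: 3, 1, 2, 1, 1, 3, 0
Total = 11

11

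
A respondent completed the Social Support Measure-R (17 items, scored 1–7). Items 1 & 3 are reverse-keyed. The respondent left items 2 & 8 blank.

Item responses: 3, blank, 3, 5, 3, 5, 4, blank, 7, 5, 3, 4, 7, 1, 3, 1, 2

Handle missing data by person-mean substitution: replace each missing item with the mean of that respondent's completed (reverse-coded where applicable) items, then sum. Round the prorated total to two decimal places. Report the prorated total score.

68.00

Reverse-coded (reverse-coded value = 8 − response):
  item 1: 8 − 3 = 5
  item 3: 8 − 3 = 5
Completed scored items (15 of 17): 5, 5, 5, 3, 5, 4, 7, 5, 3, 4, 7, 1, 3, 1, 2; sum = 60.
Person mean = 60 / 15 ≈ 4.0000
Prorated total = (60 / 15) × 17 = 68.00 (to 2 dp)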